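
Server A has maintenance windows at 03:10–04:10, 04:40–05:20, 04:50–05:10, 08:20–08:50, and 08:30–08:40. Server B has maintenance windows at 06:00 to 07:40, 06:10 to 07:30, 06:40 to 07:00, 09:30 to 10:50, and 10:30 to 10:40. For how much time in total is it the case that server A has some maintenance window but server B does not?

Merge the first list: 03:10–04:10, 04:40–05:20, 08:20–08:50.
Merge the second list: 06:00–07:40, 09:30–10:50.
A \ B = 03:10–04:10, 04:40–05:20, 08:20–08:50.
Total: 1 h + 40 min + 30 min = 2 h 10 min.

2 h 10 min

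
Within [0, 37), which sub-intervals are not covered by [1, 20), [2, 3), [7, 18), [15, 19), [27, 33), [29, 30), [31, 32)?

[0, 1) ∪ [20, 27) ∪ [33, 37)

The merged coverage is [1, 20), [27, 33).
Uncovered inside [0, 37): [0, 1), [20, 27), [33, 37).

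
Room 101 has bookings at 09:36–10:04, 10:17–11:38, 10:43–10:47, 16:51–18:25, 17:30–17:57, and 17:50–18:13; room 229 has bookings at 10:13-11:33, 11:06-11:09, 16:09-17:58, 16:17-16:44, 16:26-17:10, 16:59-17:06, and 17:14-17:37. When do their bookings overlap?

First set merges to 09:36-10:04, 10:17-11:38, 16:51-18:25.
Second set merges to 10:13-11:33, 16:09-17:58.
09:36-10:04 falls entirely outside B.
10:17-11:38 overlaps B on 10:17-11:33.
16:51-18:25 overlaps B on 16:51-17:58.

10:17-11:33, 16:51-17:58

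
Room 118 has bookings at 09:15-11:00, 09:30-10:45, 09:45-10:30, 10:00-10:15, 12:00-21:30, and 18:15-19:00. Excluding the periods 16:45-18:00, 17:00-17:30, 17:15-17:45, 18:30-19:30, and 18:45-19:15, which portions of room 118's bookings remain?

09:15–11:00, 12:00–16:45, 18:00–18:30, 19:30–21:30

Merge the first list: 09:15–11:00, 12:00–21:30.
Merge the second list: 16:45–18:00, 18:30–19:30.
09:15–11:00 is untouched.
12:00–21:30 with B removed leaves 12:00–16:45, 18:00–18:30, 19:30–21:30.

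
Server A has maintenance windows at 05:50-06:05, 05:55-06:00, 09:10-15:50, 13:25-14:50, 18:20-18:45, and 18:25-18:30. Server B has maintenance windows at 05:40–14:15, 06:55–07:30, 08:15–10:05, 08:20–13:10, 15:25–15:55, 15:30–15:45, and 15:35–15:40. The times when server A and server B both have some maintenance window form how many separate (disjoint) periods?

3

First set merges to 05:50-06:05, 09:10-15:50, 18:20-18:45.
Second set merges to 05:40-14:15, 15:25-15:55.
A ∩ B = 05:50-06:05, 09:10-14:15, 15:25-15:50.
That is 3 disjoint pieces.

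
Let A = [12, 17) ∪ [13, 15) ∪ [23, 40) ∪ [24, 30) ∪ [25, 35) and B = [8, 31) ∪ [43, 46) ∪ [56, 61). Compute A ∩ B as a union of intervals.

A, merged: [12, 17), [23, 40).
[12, 17) overlaps B on [12, 17).
[23, 40) overlaps B on [23, 31).

[12, 17) ∪ [23, 31)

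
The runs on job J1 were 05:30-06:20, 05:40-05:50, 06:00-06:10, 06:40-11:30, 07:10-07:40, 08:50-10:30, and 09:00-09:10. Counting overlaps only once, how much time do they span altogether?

5 h 40 min

Merged: 05:30-06:20, 06:40-11:30.
Lengths: 50 min + 4 h 50 min = 5 h 40 min.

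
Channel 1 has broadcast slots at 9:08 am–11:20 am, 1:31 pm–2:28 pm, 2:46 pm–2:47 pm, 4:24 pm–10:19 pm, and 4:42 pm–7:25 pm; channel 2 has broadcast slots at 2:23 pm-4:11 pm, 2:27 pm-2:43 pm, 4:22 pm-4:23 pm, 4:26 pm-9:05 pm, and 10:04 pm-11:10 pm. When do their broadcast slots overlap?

First set merges to 9:08 am–11:20 am, 1:31 pm–2:28 pm, 2:46 pm–2:47 pm, 4:24 pm–10:19 pm.
Second set merges to 2:23 pm–4:11 pm, 4:22 pm–4:23 pm, 4:26 pm–9:05 pm, 10:04 pm–11:10 pm.
9:08 am–11:20 am meets no B interval.
1:31 pm–2:28 pm ∩ B → 2:23 pm–2:28 pm.
2:46 pm–2:47 pm ∩ B → 2:46 pm–2:47 pm.
4:24 pm–10:19 pm ∩ B → 4:26 pm–9:05 pm, 10:04 pm–10:19 pm.

2:23 pm–2:28 pm, 2:46 pm–2:47 pm, 4:26 pm–9:05 pm, 10:04 pm–10:19 pm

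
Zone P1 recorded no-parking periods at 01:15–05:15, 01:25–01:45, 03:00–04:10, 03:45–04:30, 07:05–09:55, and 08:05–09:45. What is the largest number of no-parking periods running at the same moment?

At 03:45, 3 of the intervals are simultaneously active.
No point has more.

3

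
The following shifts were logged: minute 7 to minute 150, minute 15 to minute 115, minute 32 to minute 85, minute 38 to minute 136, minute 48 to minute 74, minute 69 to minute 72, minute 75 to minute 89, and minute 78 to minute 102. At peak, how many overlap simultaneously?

6

Sweep endpoints in order; track running count of active intervals.
Peak of 6 reached at minute 69.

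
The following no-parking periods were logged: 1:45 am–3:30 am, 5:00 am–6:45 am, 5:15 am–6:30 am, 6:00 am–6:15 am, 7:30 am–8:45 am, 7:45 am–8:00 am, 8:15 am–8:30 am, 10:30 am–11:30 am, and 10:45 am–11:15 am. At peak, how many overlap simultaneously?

3

Walk the sorted start/end points keeping a running depth.
The depth first hits 3 at 6:00 am.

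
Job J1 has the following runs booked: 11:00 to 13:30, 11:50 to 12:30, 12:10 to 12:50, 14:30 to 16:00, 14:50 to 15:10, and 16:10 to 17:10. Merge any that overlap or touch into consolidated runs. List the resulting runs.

11:00-13:30, 14:30-16:00, 16:10-17:10

11:50-12:30 overlaps/touches 11:00-13:30 → extend to 11:00-13:30.
12:10-12:50 overlaps/touches 11:00-13:30 → extend to 11:00-13:30.
14:30-16:00 is disjoint → start new block.
14:50-15:10 overlaps/touches 14:30-16:00 → extend to 14:30-16:00.
16:10-17:10 is disjoint → start new block.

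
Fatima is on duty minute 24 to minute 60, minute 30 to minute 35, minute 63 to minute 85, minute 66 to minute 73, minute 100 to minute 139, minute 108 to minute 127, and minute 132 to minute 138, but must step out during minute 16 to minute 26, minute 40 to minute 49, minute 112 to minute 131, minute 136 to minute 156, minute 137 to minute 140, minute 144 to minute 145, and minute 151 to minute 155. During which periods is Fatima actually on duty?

minute 26 to minute 40, minute 49 to minute 60, minute 63 to minute 85, minute 100 to minute 112, minute 131 to minute 136

Merge the first list: minute 24 to minute 60, minute 63 to minute 85, minute 100 to minute 139.
Merge the second list: minute 16 to minute 26, minute 40 to minute 49, minute 112 to minute 131, minute 136 to minute 156.
minute 24 to minute 60 \ B = minute 26 to minute 40, minute 49 to minute 60.
minute 63 to minute 85: nothing removed.
minute 100 to minute 139 \ B = minute 100 to minute 112, minute 131 to minute 136.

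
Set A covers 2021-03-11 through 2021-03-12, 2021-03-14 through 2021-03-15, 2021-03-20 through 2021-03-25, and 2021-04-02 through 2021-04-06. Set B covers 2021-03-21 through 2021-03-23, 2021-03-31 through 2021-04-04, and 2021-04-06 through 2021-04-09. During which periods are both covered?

2021-03-11 through 2021-03-12 falls entirely outside B.
2021-03-14 through 2021-03-15 falls entirely outside B.
2021-03-20 through 2021-03-25 overlaps B on 2021-03-21 through 2021-03-23.
2021-04-02 through 2021-04-06 overlaps B on 2021-04-02 through 2021-04-04, 2021-04-06 through 2021-04-06.

2021-03-21 through 2021-03-23, 2021-04-02 through 2021-04-04, 2021-04-06 through 2021-04-06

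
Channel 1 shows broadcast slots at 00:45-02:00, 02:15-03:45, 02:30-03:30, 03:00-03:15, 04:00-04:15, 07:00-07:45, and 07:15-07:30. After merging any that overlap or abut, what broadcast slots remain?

02:15–03:45 is disjoint → start new block.
02:30–03:30 overlaps/touches 02:15–03:45 → extend to 02:15–03:45.
03:00–03:15 overlaps/touches 02:15–03:45 → extend to 02:15–03:45.
04:00–04:15 is disjoint → start new block.
07:00–07:45 is disjoint → start new block.
07:15–07:30 overlaps/touches 07:00–07:45 → extend to 07:00–07:45.

00:45–02:00, 02:15–03:45, 04:00–04:15, 07:00–07:45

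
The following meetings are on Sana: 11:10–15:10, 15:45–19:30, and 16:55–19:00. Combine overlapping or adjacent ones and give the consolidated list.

11:10–15:10, 15:45–19:30

15:45–19:30 is disjoint → start new block.
16:55–19:00 overlaps/touches 15:45–19:30 → extend to 15:45–19:30.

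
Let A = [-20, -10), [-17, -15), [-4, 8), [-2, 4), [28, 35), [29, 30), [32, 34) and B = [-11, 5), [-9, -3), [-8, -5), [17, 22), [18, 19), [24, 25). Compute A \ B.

First set merges to [-20, -10), [-4, 8), [28, 35).
Second set merges to [-11, 5), [17, 22), [24, 25).
[-20, -10) \ B = [-20, -11).
[-4, 8) \ B = [5, 8).
[28, 35): nothing removed.

[-20, -11) ∪ [5, 8) ∪ [28, 35)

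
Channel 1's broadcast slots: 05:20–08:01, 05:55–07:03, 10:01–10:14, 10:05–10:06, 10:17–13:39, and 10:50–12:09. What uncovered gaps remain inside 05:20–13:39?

08:01-10:01, 10:14-10:17

The merged coverage is 05:20-08:01, 10:01-10:14, 10:17-13:39.
Uncovered inside 05:20-13:39: 08:01-10:01, 10:14-10:17.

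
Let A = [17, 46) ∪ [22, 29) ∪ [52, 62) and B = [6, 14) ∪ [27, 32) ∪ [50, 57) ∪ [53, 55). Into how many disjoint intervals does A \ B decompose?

3

A, merged: [17, 46), [52, 62).
B, merged: [6, 14), [27, 32), [50, 57).
A \ B = [17, 27), [32, 46), [57, 62).
That is 3 disjoint pieces.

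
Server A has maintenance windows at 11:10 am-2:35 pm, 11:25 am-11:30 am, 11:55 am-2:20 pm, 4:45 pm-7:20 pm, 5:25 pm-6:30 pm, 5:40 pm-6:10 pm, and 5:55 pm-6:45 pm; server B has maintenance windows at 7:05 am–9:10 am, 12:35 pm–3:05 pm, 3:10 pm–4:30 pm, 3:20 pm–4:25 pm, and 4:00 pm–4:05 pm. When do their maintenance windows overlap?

12:35 pm–2:35 pm

First set merges to 11:10 am–2:35 pm, 4:45 pm–7:20 pm.
Second set merges to 7:05 am–9:10 am, 12:35 pm–3:05 pm, 3:10 pm–4:30 pm.
11:10 am–2:35 pm meets the second set on 12:35 pm–2:35 pm.
4:45 pm–7:20 pm: no overlap with the second set.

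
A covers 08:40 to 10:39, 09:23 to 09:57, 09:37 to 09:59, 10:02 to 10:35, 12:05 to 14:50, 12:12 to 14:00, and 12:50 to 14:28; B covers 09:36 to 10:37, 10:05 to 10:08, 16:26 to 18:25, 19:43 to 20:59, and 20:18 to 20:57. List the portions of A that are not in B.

08:40–09:36, 10:37–10:39, 12:05–14:50

Merge the first list: 08:40–10:39, 12:05–14:50.
Merge the second list: 09:36–10:37, 16:26–18:25, 19:43–20:59.
08:40–10:39 with B removed leaves 08:40–09:36, 10:37–10:39.
12:05–14:50 is untouched.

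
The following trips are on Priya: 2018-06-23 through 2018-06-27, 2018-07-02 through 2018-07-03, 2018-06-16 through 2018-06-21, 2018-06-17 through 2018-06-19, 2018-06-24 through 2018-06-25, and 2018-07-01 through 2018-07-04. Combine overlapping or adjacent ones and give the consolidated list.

Sort by start: 2018-06-16 through 2018-06-21, 2018-06-17 through 2018-06-19, 2018-06-23 through 2018-06-27, 2018-06-24 through 2018-06-25, 2018-07-01 through 2018-07-04, 2018-07-02 through 2018-07-03.
2018-06-17 through 2018-06-19 overlaps/touches 2018-06-16 through 2018-06-21 → extend to 2018-06-16 through 2018-06-21.
2018-06-23 through 2018-06-27 is disjoint → start new block.
2018-06-24 through 2018-06-25 overlaps/touches 2018-06-23 through 2018-06-27 → extend to 2018-06-23 through 2018-06-27.
2018-07-01 through 2018-07-04 is disjoint → start new block.
2018-07-02 through 2018-07-03 overlaps/touches 2018-07-01 through 2018-07-04 → extend to 2018-07-01 through 2018-07-04.

2018-06-16 through 2018-06-21, 2018-06-23 through 2018-06-27, 2018-07-01 through 2018-07-04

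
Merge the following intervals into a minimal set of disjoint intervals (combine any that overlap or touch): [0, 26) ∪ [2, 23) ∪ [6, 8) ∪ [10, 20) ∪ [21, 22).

[2, 23) overlaps/touches [0, 26) → extend to [0, 26).
[6, 8) overlaps/touches [0, 26) → extend to [0, 26).
[10, 20) overlaps/touches [0, 26) → extend to [0, 26).
[21, 22) overlaps/touches [0, 26) → extend to [0, 26).

[0, 26)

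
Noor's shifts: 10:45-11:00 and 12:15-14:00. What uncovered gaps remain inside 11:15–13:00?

Covered (merged): 10:45-11:00, 12:15-14:00.
Uncovered inside 11:15-13:00: 11:15-12:15.

11:15-12:15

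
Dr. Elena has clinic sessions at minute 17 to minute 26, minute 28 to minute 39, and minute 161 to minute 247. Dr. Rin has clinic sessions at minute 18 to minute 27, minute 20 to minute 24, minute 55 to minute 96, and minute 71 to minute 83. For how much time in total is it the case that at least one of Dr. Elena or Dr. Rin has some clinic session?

148 minutes

Merge the second list: minute 18 to minute 27, minute 55 to minute 96.
A ∪ B = minute 17 to minute 27, minute 28 to minute 39, minute 55 to minute 96, minute 161 to minute 247.
Total: 10 minutes + 11 minutes + 41 minutes + 86 minutes = 148 minutes.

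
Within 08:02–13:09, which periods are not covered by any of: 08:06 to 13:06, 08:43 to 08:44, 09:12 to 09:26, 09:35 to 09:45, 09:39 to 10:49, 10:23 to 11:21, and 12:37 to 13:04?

08:02-08:06, 13:06-13:09

The merged coverage is 08:06-13:06.
Uncovered inside 08:02-13:09: 08:02-08:06, 13:06-13:09.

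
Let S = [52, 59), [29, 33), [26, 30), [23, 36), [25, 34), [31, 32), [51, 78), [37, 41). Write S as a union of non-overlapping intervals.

[23, 36) ∪ [37, 41) ∪ [51, 78)

Sort by start: [23, 36), [25, 34), [26, 30), [29, 33), [31, 32), [37, 41), [51, 78), [52, 59).
[25, 34) overlaps/touches [23, 36) → extend to [23, 36).
[26, 30) overlaps/touches [23, 36) → extend to [23, 36).
[29, 33) overlaps/touches [23, 36) → extend to [23, 36).
[31, 32) overlaps/touches [23, 36) → extend to [23, 36).
[37, 41) is disjoint → start new block.
[51, 78) is disjoint → start new block.
[52, 59) overlaps/touches [51, 78) → extend to [51, 78).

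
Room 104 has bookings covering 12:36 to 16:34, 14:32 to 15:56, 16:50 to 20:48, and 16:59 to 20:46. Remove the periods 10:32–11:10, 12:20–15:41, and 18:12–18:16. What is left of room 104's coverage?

15:41–16:34, 16:50–18:12, 18:16–20:48

Merge the first list: 12:36–16:34, 16:50–20:48.
12:36–16:34 minus B → 15:41–16:34.
16:50–20:48 minus B → 16:50–18:12, 18:16–20:48.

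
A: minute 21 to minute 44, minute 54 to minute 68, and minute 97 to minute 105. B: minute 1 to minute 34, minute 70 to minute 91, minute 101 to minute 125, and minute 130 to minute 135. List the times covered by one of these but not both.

Only in the first: minute 34 to minute 44, minute 54 to minute 68, minute 97 to minute 101.
Only in the second: minute 1 to minute 21, minute 70 to minute 91, minute 105 to minute 125, minute 130 to minute 135.
Together these are the periods covered by exactly one.

minute 1 to minute 21, minute 34 to minute 44, minute 54 to minute 68, minute 70 to minute 91, minute 97 to minute 101, minute 105 to minute 125, minute 130 to minute 135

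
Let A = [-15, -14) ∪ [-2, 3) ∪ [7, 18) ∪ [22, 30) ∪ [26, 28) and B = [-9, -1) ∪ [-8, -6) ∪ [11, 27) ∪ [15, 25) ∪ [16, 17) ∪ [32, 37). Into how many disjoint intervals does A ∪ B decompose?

First set merges to [-15, -14), [-2, 3), [7, 18), [22, 30).
Second set merges to [-9, -1), [11, 27), [32, 37).
A ∪ B = [-15, -14), [-9, 3), [7, 30), [32, 37).
That is 4 disjoint pieces.

4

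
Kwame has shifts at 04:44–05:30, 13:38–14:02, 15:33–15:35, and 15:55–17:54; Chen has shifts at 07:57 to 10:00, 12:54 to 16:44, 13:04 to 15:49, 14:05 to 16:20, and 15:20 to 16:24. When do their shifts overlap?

B, merged: 07:57-10:00, 12:54-16:44.
04:44-05:30 meets no B interval.
13:38-14:02 ∩ B → 13:38-14:02.
15:33-15:35 ∩ B → 15:33-15:35.
15:55-17:54 ∩ B → 15:55-16:44.

13:38-14:02, 15:33-15:35, 15:55-16:44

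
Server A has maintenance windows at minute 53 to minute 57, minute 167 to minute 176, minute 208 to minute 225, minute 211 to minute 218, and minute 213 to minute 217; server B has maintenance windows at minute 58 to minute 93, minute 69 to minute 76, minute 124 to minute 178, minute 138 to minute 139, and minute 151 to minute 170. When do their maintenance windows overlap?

minute 167 to minute 176

First set merges to minute 53 to minute 57, minute 167 to minute 176, minute 208 to minute 225.
Second set merges to minute 58 to minute 93, minute 124 to minute 178.
minute 53 to minute 57 falls entirely outside B.
minute 167 to minute 176 overlaps B on minute 167 to minute 176.
minute 208 to minute 225 falls entirely outside B.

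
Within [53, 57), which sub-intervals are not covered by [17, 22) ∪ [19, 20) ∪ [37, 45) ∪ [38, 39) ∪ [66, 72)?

[53, 57)

After merging, the occupied span is [17, 22), [37, 45), [66, 72).
Uncovered inside [53, 57): [53, 57).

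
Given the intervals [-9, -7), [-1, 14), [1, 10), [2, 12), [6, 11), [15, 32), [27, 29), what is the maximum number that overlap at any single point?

4

Walk the sorted start/end points keeping a running depth.
The depth first hits 4 at 6.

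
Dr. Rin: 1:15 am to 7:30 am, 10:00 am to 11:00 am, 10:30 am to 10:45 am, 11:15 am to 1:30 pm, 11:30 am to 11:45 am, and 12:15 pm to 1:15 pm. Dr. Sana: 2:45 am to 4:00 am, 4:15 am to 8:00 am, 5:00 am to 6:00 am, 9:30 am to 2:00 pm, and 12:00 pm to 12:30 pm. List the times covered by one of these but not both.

1:15 am-2:45 am, 4:00 am-4:15 am, 7:30 am-8:00 am, 9:30 am-10:00 am, 11:00 am-11:15 am, 1:30 pm-2:00 pm

Merge the first list: 1:15 am-7:30 am, 10:00 am-11:00 am, 11:15 am-1:30 pm.
Merge the second list: 2:45 am-4:00 am, 4:15 am-8:00 am, 9:30 am-2:00 pm.
Only in the first: 1:15 am-2:45 am, 4:00 am-4:15 am.
Only in the second: 7:30 am-8:00 am, 9:30 am-10:00 am, 11:00 am-11:15 am, 1:30 pm-2:00 pm.
Together these are the periods covered by exactly one.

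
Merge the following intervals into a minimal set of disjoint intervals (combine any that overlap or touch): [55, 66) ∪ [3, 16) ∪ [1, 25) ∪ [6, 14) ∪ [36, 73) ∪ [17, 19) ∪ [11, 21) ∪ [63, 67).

Sort by start: [1, 25), [3, 16), [6, 14), [11, 21), [17, 19), [36, 73), [55, 66), [63, 67).
[3, 16) overlaps/touches [1, 25) → extend to [1, 25).
[6, 14) overlaps/touches [1, 25) → extend to [1, 25).
[11, 21) overlaps/touches [1, 25) → extend to [1, 25).
[17, 19) overlaps/touches [1, 25) → extend to [1, 25).
[36, 73) is disjoint → start new block.
[55, 66) overlaps/touches [36, 73) → extend to [36, 73).
[63, 67) overlaps/touches [36, 73) → extend to [36, 73).

[1, 25) ∪ [36, 73)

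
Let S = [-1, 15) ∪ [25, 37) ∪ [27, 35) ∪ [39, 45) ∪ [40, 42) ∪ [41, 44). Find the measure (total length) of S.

34

Merged: [-1, 15), [25, 37), [39, 45).
Lengths: 16 + 12 + 6 = 34.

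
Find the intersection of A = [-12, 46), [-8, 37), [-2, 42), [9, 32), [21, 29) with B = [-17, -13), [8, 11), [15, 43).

[8, 11) ∪ [15, 43)

A, merged: [-12, 46).
[-12, 46) ∩ B → [8, 11), [15, 43).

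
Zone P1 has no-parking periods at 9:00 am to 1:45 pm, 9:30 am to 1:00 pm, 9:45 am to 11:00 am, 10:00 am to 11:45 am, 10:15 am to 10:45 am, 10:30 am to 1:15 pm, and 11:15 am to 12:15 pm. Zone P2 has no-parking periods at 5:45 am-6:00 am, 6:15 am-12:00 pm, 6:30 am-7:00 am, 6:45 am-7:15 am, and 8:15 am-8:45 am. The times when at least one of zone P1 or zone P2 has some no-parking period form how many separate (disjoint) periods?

2

A, merged: 9:00 am–1:45 pm.
B, merged: 5:45 am–6:00 am, 6:15 am–12:00 pm.
A ∪ B = 5:45 am–6:00 am, 6:15 am–1:45 pm.
That is 2 disjoint pieces.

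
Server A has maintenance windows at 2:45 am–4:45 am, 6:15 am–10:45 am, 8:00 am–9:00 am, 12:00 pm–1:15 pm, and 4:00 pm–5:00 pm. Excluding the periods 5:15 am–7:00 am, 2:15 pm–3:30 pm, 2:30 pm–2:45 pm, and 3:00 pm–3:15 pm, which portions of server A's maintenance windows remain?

2:45 am-4:45 am, 7:00 am-10:45 am, 12:00 pm-1:15 pm, 4:00 pm-5:00 pm

First set merges to 2:45 am-4:45 am, 6:15 am-10:45 am, 12:00 pm-1:15 pm, 4:00 pm-5:00 pm.
Second set merges to 5:15 am-7:00 am, 2:15 pm-3:30 pm.
2:45 am-4:45 am is untouched.
6:15 am-10:45 am with B removed leaves 7:00 am-10:45 am.
12:00 pm-1:15 pm is untouched.
4:00 pm-5:00 pm is untouched.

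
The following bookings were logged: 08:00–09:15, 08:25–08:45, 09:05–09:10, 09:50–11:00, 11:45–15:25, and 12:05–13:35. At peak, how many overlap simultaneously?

At 08:25, 2 of the intervals are simultaneously active.
No point has more.

2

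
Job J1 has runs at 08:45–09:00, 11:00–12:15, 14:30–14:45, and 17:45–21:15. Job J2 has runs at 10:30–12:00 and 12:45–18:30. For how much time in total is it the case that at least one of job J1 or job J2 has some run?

10 h 30 min

A ∪ B = 08:45-09:00, 10:30-12:15, 12:45-21:15.
Total: 15 min + 1 h 45 min + 8 h 30 min = 10 h 30 min.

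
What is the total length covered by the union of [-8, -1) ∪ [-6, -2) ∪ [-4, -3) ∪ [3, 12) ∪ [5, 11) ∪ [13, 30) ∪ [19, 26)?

33

Merged: [-8, -1), [3, 12), [13, 30).
Lengths: 7 + 9 + 17 = 33.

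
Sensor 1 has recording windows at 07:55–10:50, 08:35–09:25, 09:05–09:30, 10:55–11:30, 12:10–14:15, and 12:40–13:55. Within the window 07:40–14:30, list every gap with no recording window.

07:40-07:55, 10:50-10:55, 11:30-12:10, 14:15-14:30

Covered (merged): 07:55-10:50, 10:55-11:30, 12:10-14:15.
Gaps within 07:40-14:30: 07:40-07:55, 10:50-10:55, 11:30-12:10, 14:15-14:30.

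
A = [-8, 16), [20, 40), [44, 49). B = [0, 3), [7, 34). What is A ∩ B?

[-8, 16) overlaps B on [0, 3), [7, 16).
[20, 40) overlaps B on [20, 34).
[44, 49) falls entirely outside B.

[0, 3) ∪ [7, 16) ∪ [20, 34)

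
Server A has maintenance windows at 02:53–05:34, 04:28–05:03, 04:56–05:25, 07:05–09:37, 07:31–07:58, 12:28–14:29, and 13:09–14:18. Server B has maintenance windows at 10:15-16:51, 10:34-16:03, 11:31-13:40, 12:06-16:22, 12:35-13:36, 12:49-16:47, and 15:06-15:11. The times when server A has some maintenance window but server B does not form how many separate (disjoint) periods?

Merge the first list: 02:53–05:34, 07:05–09:37, 12:28–14:29.
Merge the second list: 10:15–16:51.
A \ B = 02:53–05:34, 07:05–09:37.
That is 2 disjoint pieces.

2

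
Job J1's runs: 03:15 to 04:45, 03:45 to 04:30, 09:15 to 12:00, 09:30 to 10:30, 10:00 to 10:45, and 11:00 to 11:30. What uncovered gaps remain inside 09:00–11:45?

The merged coverage is 03:15-04:45, 09:15-12:00.
Complement within 09:00-11:45: 09:00-09:15.

09:00-09:15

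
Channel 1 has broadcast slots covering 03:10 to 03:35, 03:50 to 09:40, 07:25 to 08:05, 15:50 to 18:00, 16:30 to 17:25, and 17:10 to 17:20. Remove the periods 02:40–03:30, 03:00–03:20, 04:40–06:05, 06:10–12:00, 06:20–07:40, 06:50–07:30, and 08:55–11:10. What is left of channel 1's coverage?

Merge the first list: 03:10–03:35, 03:50–09:40, 15:50–18:00.
Merge the second list: 02:40–03:30, 04:40–06:05, 06:10–12:00.
03:10–03:35 with B removed leaves 03:30–03:35.
03:50–09:40 with B removed leaves 03:50–04:40, 06:05–06:10.
15:50–18:00 is untouched.

03:30–03:35, 03:50–04:40, 06:05–06:10, 15:50–18:00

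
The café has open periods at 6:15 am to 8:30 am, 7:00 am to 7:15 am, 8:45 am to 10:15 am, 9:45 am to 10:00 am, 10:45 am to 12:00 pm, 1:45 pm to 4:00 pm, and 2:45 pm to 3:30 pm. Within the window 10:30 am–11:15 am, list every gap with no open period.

10:30 am-10:45 am

Covered (merged): 6:15 am-8:30 am, 8:45 am-10:15 am, 10:45 am-12:00 pm, 1:45 pm-4:00 pm.
Uncovered inside 10:30 am-11:15 am: 10:30 am-10:45 am.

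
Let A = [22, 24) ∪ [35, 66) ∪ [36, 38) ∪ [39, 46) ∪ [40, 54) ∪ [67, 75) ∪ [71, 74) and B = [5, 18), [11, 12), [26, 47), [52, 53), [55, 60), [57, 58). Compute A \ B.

[22, 24) ∪ [47, 52) ∪ [53, 55) ∪ [60, 66) ∪ [67, 75)

Merge the first list: [22, 24), [35, 66), [67, 75).
Merge the second list: [5, 18), [26, 47), [52, 53), [55, 60).
[22, 24) is untouched.
[35, 66) with B removed leaves [47, 52), [53, 55), [60, 66).
[67, 75) is untouched.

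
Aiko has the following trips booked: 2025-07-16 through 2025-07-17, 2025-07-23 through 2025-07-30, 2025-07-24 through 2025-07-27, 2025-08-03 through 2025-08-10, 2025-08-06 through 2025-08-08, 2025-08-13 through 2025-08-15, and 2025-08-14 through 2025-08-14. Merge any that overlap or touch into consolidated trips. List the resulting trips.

2025-07-23 through 2025-07-30 is disjoint → start new block.
2025-07-24 through 2025-07-27 overlaps/touches 2025-07-23 through 2025-07-30 → extend to 2025-07-23 through 2025-07-30.
2025-08-03 through 2025-08-10 is disjoint → start new block.
2025-08-06 through 2025-08-08 overlaps/touches 2025-08-03 through 2025-08-10 → extend to 2025-08-03 through 2025-08-10.
2025-08-13 through 2025-08-15 is disjoint → start new block.
2025-08-14 through 2025-08-14 overlaps/touches 2025-08-13 through 2025-08-15 → extend to 2025-08-13 through 2025-08-15.

2025-07-16 through 2025-07-17, 2025-07-23 through 2025-07-30, 2025-08-03 through 2025-08-10, 2025-08-13 through 2025-08-15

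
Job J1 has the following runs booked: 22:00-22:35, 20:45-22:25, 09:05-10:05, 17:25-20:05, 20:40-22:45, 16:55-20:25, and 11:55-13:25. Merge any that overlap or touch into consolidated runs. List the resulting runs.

Sort by start: 09:05–10:05, 11:55–13:25, 16:55–20:25, 17:25–20:05, 20:40–22:45, 20:45–22:25, 22:00–22:35.
11:55–13:25 is disjoint → start new block.
16:55–20:25 is disjoint → start new block.
17:25–20:05 overlaps/touches 16:55–20:25 → extend to 16:55–20:25.
20:40–22:45 is disjoint → start new block.
20:45–22:25 overlaps/touches 20:40–22:45 → extend to 20:40–22:45.
22:00–22:35 overlaps/touches 20:40–22:45 → extend to 20:40–22:45.

09:05–10:05, 11:55–13:25, 16:55–20:25, 20:40–22:45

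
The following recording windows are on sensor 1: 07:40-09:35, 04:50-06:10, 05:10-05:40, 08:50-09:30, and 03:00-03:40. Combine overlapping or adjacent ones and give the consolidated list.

Sort by start: 03:00-03:40, 04:50-06:10, 05:10-05:40, 07:40-09:35, 08:50-09:30.
04:50-06:10 is disjoint → start new block.
05:10-05:40 overlaps/touches 04:50-06:10 → extend to 04:50-06:10.
07:40-09:35 is disjoint → start new block.
08:50-09:30 overlaps/touches 07:40-09:35 → extend to 07:40-09:35.

03:00-03:40, 04:50-06:10, 07:40-09:35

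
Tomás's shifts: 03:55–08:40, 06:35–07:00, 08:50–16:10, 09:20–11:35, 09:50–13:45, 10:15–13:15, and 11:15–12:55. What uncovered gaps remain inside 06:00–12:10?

The merged coverage is 03:55–08:40, 08:50–16:10.
Uncovered inside 06:00–12:10: 08:40–08:50.

08:40–08:50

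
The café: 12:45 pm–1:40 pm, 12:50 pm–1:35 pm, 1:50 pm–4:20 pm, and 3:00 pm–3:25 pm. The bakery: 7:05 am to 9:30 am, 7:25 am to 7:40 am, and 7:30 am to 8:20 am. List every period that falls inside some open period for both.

Merge the first list: 12:45 pm–1:40 pm, 1:50 pm–4:20 pm.
Merge the second list: 7:05 am–9:30 am.
12:45 pm–1:40 pm falls entirely outside B.
1:50 pm–4:20 pm falls entirely outside B.
No overlap.

none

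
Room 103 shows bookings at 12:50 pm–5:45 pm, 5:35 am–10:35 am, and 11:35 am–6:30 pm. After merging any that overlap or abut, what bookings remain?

Sort by start: 5:35 am–10:35 am, 11:35 am–6:30 pm, 12:50 pm–5:45 pm.
11:35 am–6:30 pm is disjoint → start new block.
12:50 pm–5:45 pm overlaps/touches 11:35 am–6:30 pm → extend to 11:35 am–6:30 pm.

5:35 am–10:35 am, 11:35 am–6:30 pm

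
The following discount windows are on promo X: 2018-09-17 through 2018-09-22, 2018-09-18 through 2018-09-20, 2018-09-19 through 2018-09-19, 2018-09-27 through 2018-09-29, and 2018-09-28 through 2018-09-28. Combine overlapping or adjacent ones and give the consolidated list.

2018-09-17 through 2018-09-22, 2018-09-27 through 2018-09-29

2018-09-18 through 2018-09-20 overlaps/touches 2018-09-17 through 2018-09-22 → extend to 2018-09-17 through 2018-09-22.
2018-09-19 through 2018-09-19 overlaps/touches 2018-09-17 through 2018-09-22 → extend to 2018-09-17 through 2018-09-22.
2018-09-27 through 2018-09-29 is disjoint → start new block.
2018-09-28 through 2018-09-28 overlaps/touches 2018-09-27 through 2018-09-29 → extend to 2018-09-27 through 2018-09-29.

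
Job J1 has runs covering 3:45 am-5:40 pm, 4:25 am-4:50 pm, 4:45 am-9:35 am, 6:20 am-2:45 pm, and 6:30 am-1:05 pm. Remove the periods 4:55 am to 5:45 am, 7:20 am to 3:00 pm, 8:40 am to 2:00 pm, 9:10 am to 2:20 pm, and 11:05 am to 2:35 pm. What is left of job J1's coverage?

3:45 am–4:55 am, 5:45 am–7:20 am, 3:00 pm–5:40 pm

A, merged: 3:45 am–5:40 pm.
B, merged: 4:55 am–5:45 am, 7:20 am–3:00 pm.
3:45 am–5:40 pm \ B = 3:45 am–4:55 am, 5:45 am–7:20 am, 3:00 pm–5:40 pm.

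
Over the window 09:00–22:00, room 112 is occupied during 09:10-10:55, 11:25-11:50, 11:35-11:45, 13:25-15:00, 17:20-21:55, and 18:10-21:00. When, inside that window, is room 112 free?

09:00–09:10, 10:55–11:25, 11:50–13:25, 15:00–17:20, 21:55–22:00

The merged coverage is 09:10–10:55, 11:25–11:50, 13:25–15:00, 17:20–21:55.
Uncovered inside 09:00–22:00: 09:00–09:10, 10:55–11:25, 11:50–13:25, 15:00–17:20, 21:55–22:00.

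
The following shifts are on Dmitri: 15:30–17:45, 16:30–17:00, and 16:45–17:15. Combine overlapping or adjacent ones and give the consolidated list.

16:30–17:00 overlaps/touches 15:30–17:45 → extend to 15:30–17:45.
16:45–17:15 overlaps/touches 15:30–17:45 → extend to 15:30–17:45.

15:30–17:45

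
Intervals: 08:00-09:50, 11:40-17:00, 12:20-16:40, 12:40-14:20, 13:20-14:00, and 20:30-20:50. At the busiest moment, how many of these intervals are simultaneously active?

Sweep endpoints in order; track running count of active intervals.
Peak of 4 reached at 13:20.

4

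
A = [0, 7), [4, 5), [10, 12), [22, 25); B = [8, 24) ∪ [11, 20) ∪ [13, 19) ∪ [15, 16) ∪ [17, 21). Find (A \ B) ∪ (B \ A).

[0, 7) ∪ [8, 10) ∪ [12, 22) ∪ [24, 25)

First set merges to [0, 7), [10, 12), [22, 25).
Second set merges to [8, 24).
A \ B = [0, 7), [24, 25).
B \ A = [8, 10), [12, 22).
Union of the two gives the symmetric difference.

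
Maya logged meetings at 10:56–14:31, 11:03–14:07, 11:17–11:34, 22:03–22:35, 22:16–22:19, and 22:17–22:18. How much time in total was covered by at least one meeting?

4 h 7 min

Merged: 10:56–14:31, 22:03–22:35.
Lengths: 3 h 35 min + 32 min = 4 h 7 min.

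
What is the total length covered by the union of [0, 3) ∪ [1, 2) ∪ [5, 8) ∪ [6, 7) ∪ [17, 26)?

Merged: [0, 3), [5, 8), [17, 26).
Lengths: 3 + 3 + 9 = 15.

15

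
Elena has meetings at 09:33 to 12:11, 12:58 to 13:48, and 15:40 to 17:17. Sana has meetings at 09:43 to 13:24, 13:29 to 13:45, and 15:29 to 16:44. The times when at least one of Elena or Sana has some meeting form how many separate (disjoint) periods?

A ∪ B = 09:33–13:48, 15:29–17:17.
That is 2 disjoint pieces.

2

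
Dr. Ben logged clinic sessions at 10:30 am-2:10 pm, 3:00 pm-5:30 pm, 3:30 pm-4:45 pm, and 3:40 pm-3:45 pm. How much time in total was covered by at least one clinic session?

Merged: 10:30 am–2:10 pm, 3:00 pm–5:30 pm.
Lengths: 3 h 40 min + 2 h 30 min = 6 h 10 min.

6 h 10 min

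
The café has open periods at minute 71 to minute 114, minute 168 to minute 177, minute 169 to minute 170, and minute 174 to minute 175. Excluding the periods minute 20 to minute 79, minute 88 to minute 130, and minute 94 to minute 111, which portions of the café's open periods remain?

A, merged: minute 71 to minute 114, minute 168 to minute 177.
B, merged: minute 20 to minute 79, minute 88 to minute 130.
minute 71 to minute 114 minus B → minute 79 to minute 88.
minute 168 to minute 177: no B overlap → unchanged.

minute 79 to minute 88, minute 168 to minute 177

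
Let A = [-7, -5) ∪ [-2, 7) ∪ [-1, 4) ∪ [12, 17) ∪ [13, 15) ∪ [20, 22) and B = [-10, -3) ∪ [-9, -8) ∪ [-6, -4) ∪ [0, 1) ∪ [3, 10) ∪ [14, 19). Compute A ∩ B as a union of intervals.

[-7, -5) ∪ [0, 1) ∪ [3, 7) ∪ [14, 17)

A, merged: [-7, -5), [-2, 7), [12, 17), [20, 22).
B, merged: [-10, -3), [0, 1), [3, 10), [14, 19).
[-7, -5) overlaps B on [-7, -5).
[-2, 7) overlaps B on [0, 1), [3, 7).
[12, 17) overlaps B on [14, 17).
[20, 22) falls entirely outside B.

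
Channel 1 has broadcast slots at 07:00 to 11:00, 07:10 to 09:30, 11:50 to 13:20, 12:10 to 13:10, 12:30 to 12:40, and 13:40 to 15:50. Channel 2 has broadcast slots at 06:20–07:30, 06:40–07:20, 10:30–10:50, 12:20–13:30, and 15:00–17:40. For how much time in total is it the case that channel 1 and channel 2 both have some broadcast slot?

A, merged: 07:00-11:00, 11:50-13:20, 13:40-15:50.
B, merged: 06:20-07:30, 10:30-10:50, 12:20-13:30, 15:00-17:40.
A ∩ B = 07:00-07:30, 10:30-10:50, 12:20-13:20, 15:00-15:50.
Total: 30 min + 20 min + 1 h + 50 min = 2 h 40 min.

2 h 40 min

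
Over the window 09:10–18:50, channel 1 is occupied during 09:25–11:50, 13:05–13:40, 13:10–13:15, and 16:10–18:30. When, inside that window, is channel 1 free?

Covered (merged): 09:25-11:50, 13:05-13:40, 16:10-18:30.
Uncovered inside 09:10-18:50: 09:10-09:25, 11:50-13:05, 13:40-16:10, 18:30-18:50.

09:10-09:25, 11:50-13:05, 13:40-16:10, 18:30-18:50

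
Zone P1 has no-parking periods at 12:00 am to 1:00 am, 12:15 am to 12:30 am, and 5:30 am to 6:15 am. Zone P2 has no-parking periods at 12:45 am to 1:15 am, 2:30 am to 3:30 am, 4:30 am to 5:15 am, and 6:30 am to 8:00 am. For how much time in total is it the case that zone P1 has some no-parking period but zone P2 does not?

1 h 30 min

First set merges to 12:00 am-1:00 am, 5:30 am-6:15 am.
A \ B = 12:00 am-12:45 am, 5:30 am-6:15 am.
Total: 45 min + 45 min = 1 h 30 min.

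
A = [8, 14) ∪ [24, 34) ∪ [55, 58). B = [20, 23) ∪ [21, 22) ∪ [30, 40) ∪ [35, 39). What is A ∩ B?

B, merged: [20, 23), [30, 40).
[8, 14): no overlap with the second set.
[24, 34) meets the second set on [30, 34).
[55, 58): no overlap with the second set.

[30, 34)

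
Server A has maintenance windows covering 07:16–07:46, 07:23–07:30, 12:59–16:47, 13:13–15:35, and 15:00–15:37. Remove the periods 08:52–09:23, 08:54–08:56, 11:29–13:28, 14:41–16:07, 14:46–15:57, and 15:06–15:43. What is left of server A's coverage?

07:16–07:46, 13:28–14:41, 16:07–16:47

First set merges to 07:16–07:46, 12:59–16:47.
Second set merges to 08:52–09:23, 11:29–13:28, 14:41–16:07.
07:16–07:46 is untouched.
12:59–16:47 with B removed leaves 13:28–14:41, 16:07–16:47.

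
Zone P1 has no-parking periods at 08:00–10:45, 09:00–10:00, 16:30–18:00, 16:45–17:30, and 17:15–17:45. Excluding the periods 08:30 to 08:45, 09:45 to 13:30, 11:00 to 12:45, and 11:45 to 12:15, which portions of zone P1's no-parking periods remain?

08:00-08:30, 08:45-09:45, 16:30-18:00

A, merged: 08:00-10:45, 16:30-18:00.
B, merged: 08:30-08:45, 09:45-13:30.
08:00-10:45 minus B → 08:00-08:30, 08:45-09:45.
16:30-18:00: no B overlap → unchanged.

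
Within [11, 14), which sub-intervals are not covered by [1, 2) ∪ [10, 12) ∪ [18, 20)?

After merging, the occupied span is [1, 2), [10, 12), [18, 20).
Uncovered inside [11, 14): [12, 14).

[12, 14)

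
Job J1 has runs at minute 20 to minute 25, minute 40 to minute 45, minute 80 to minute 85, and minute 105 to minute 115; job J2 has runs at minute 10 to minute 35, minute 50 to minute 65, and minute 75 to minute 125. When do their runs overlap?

minute 20 to minute 25, minute 80 to minute 85, minute 105 to minute 115

minute 20 to minute 25 ∩ B → minute 20 to minute 25.
minute 40 to minute 45 meets no B interval.
minute 80 to minute 85 ∩ B → minute 80 to minute 85.
minute 105 to minute 115 ∩ B → minute 105 to minute 115.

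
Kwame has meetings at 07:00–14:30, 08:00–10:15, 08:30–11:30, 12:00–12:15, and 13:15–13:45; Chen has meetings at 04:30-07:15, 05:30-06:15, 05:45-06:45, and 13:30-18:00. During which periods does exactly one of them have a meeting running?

04:30-07:00, 07:15-13:30, 14:30-18:00

Merge the first list: 07:00-14:30.
Merge the second list: 04:30-07:15, 13:30-18:00.
A \ B = 07:15-13:30.
B \ A = 04:30-07:00, 14:30-18:00.
Union of the two gives the symmetric difference.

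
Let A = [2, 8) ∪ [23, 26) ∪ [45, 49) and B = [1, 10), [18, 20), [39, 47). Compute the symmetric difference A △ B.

A \ B = [23, 26), [47, 49).
B \ A = [1, 2), [8, 10), [18, 20), [39, 45).
Union of the two gives the symmetric difference.

[1, 2) ∪ [8, 10) ∪ [18, 20) ∪ [23, 26) ∪ [39, 45) ∪ [47, 49)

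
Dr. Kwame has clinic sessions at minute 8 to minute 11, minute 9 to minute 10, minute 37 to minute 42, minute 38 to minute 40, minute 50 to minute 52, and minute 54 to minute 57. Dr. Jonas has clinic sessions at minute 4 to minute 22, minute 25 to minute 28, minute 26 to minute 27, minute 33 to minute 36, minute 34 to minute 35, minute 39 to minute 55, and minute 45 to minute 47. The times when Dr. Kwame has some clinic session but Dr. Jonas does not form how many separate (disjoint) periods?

First set merges to minute 8 to minute 11, minute 37 to minute 42, minute 50 to minute 52, minute 54 to minute 57.
Second set merges to minute 4 to minute 22, minute 25 to minute 28, minute 33 to minute 36, minute 39 to minute 55.
A \ B = minute 37 to minute 39, minute 55 to minute 57.
That is 2 disjoint pieces.

2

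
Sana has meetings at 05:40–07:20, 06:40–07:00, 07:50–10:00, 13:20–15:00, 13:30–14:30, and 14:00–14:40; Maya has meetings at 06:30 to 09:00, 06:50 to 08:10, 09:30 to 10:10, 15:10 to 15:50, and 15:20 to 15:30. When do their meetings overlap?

06:30–07:20, 07:50–09:00, 09:30–10:00

First set merges to 05:40–07:20, 07:50–10:00, 13:20–15:00.
Second set merges to 06:30–09:00, 09:30–10:10, 15:10–15:50.
05:40–07:20 overlaps B on 06:30–07:20.
07:50–10:00 overlaps B on 07:50–09:00, 09:30–10:00.
13:20–15:00 falls entirely outside B.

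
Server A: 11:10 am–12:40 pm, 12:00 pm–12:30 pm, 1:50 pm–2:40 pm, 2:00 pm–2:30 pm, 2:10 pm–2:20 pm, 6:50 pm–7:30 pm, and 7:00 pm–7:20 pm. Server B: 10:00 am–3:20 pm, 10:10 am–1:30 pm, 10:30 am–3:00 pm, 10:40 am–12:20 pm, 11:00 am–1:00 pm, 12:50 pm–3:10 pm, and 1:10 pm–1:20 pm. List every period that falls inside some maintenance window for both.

11:10 am-12:40 pm, 1:50 pm-2:40 pm

First set merges to 11:10 am-12:40 pm, 1:50 pm-2:40 pm, 6:50 pm-7:30 pm.
Second set merges to 10:00 am-3:20 pm.
11:10 am-12:40 pm ∩ B → 11:10 am-12:40 pm.
1:50 pm-2:40 pm ∩ B → 1:50 pm-2:40 pm.
6:50 pm-7:30 pm meets no B interval.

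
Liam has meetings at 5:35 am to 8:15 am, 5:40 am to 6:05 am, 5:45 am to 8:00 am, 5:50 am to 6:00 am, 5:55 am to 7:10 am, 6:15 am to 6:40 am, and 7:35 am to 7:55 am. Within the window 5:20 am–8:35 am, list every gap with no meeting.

5:20 am–5:35 am, 8:15 am–8:35 am

Covered (merged): 5:35 am–8:15 am.
Uncovered inside 5:20 am–8:35 am: 5:20 am–5:35 am, 8:15 am–8:35 am.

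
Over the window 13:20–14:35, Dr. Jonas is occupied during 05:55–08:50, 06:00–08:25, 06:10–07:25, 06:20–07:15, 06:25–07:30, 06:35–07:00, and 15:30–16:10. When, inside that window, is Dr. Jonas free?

The merged coverage is 05:55-08:50, 15:30-16:10.
Complement within 13:20-14:35: 13:20-14:35.

13:20-14:35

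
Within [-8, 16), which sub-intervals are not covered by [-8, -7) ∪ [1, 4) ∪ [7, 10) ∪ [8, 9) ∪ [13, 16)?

[-7, 1) ∪ [4, 7) ∪ [10, 13)

After merging, the occupied span is [-8, -7), [1, 4), [7, 10), [13, 16).
Gaps within [-8, 16): [-7, 1), [4, 7), [10, 13).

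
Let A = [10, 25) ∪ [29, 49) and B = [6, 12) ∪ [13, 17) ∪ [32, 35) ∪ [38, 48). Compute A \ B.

[10, 25) with B removed leaves [12, 13), [17, 25).
[29, 49) with B removed leaves [29, 32), [35, 38), [48, 49).

[12, 13) ∪ [17, 25) ∪ [29, 32) ∪ [35, 38) ∪ [48, 49)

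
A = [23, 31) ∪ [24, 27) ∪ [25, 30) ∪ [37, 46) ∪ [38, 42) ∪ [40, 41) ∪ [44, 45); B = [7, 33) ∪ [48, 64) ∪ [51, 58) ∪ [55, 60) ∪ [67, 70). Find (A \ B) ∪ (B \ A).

[7, 23) ∪ [31, 33) ∪ [37, 46) ∪ [48, 64) ∪ [67, 70)

A, merged: [23, 31), [37, 46).
B, merged: [7, 33), [48, 64), [67, 70).
Only in the first: [37, 46).
Only in the second: [7, 23), [31, 33), [48, 64), [67, 70).
Together these are the periods covered by exactly one.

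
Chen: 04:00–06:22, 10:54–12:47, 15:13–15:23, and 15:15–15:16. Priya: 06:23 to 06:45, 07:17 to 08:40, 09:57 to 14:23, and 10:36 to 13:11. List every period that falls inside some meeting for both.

A, merged: 04:00–06:22, 10:54–12:47, 15:13–15:23.
B, merged: 06:23–06:45, 07:17–08:40, 09:57–14:23.
04:00–06:22 meets no B interval.
10:54–12:47 ∩ B → 10:54–12:47.
15:13–15:23 meets no B interval.

10:54–12:47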